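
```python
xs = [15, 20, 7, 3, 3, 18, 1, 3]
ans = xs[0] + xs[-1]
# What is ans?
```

xs has length 8. xs[0] = 15.
xs has length 8. Negative index -1 maps to positive index 8 + (-1) = 7. xs[7] = 3.
Sum: 15 + 3 = 18.

18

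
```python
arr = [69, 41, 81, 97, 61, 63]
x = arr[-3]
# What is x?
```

arr has length 6. Negative index -3 maps to positive index 6 + (-3) = 3. arr[3] = 97.

97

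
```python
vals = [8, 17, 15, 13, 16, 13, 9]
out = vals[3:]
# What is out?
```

vals has length 7. The slice vals[3:] selects indices [3, 4, 5, 6] (3->13, 4->16, 5->13, 6->9), giving [13, 16, 13, 9].

[13, 16, 13, 9]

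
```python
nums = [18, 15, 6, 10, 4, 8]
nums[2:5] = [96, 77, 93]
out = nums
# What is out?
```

nums starts as [18, 15, 6, 10, 4, 8] (length 6). The slice nums[2:5] covers indices [2, 3, 4] with values [6, 10, 4]. Replacing that slice with [96, 77, 93] (same length) produces [18, 15, 96, 77, 93, 8].

[18, 15, 96, 77, 93, 8]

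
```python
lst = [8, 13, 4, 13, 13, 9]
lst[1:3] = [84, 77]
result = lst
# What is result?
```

lst starts as [8, 13, 4, 13, 13, 9] (length 6). The slice lst[1:3] covers indices [1, 2] with values [13, 4]. Replacing that slice with [84, 77] (same length) produces [8, 84, 77, 13, 13, 9].

[8, 84, 77, 13, 13, 9]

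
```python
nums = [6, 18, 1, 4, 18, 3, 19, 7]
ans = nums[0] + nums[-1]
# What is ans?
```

nums has length 8. nums[0] = 6.
nums has length 8. Negative index -1 maps to positive index 8 + (-1) = 7. nums[7] = 7.
Sum: 6 + 7 = 13.

13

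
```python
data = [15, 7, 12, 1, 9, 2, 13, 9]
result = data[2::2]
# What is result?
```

data has length 8. The slice data[2::2] selects indices [2, 4, 6] (2->12, 4->9, 6->13), giving [12, 9, 13].

[12, 9, 13]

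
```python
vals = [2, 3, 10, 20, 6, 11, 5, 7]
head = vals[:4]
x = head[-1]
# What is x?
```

vals has length 8. The slice vals[:4] selects indices [0, 1, 2, 3] (0->2, 1->3, 2->10, 3->20), giving [2, 3, 10, 20]. So head = [2, 3, 10, 20]. Then head[-1] = 20.

20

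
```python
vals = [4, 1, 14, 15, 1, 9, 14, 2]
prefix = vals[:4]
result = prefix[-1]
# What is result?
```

vals has length 8. The slice vals[:4] selects indices [0, 1, 2, 3] (0->4, 1->1, 2->14, 3->15), giving [4, 1, 14, 15]. So prefix = [4, 1, 14, 15]. Then prefix[-1] = 15.

15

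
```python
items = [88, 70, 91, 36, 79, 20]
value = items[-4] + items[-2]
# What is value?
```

items has length 6. Negative index -4 maps to positive index 6 + (-4) = 2. items[2] = 91.
items has length 6. Negative index -2 maps to positive index 6 + (-2) = 4. items[4] = 79.
Sum: 91 + 79 = 170.

170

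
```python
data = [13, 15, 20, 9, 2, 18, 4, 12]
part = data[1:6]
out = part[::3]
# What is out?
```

data has length 8. The slice data[1:6] selects indices [1, 2, 3, 4, 5] (1->15, 2->20, 3->9, 4->2, 5->18), giving [15, 20, 9, 2, 18]. So part = [15, 20, 9, 2, 18]. part has length 5. The slice part[::3] selects indices [0, 3] (0->15, 3->2), giving [15, 2].

[15, 2]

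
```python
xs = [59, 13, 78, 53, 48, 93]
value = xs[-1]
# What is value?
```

xs has length 6. Negative index -1 maps to positive index 6 + (-1) = 5. xs[5] = 93.

93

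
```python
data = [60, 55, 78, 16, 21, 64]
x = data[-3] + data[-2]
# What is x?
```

data has length 6. Negative index -3 maps to positive index 6 + (-3) = 3. data[3] = 16.
data has length 6. Negative index -2 maps to positive index 6 + (-2) = 4. data[4] = 21.
Sum: 16 + 21 = 37.

37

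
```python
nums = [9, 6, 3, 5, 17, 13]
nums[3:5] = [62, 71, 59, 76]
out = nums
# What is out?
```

nums starts as [9, 6, 3, 5, 17, 13] (length 6). The slice nums[3:5] covers indices [3, 4] with values [5, 17]. Replacing that slice with [62, 71, 59, 76] (different length) produces [9, 6, 3, 62, 71, 59, 76, 13].

[9, 6, 3, 62, 71, 59, 76, 13]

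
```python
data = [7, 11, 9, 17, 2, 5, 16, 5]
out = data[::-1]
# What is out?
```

data has length 8. The slice data[::-1] selects indices [7, 6, 5, 4, 3, 2, 1, 0] (7->5, 6->16, 5->5, 4->2, 3->17, 2->9, 1->11, 0->7), giving [5, 16, 5, 2, 17, 9, 11, 7].

[5, 16, 5, 2, 17, 9, 11, 7]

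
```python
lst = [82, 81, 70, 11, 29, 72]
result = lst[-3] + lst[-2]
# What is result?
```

lst has length 6. Negative index -3 maps to positive index 6 + (-3) = 3. lst[3] = 11.
lst has length 6. Negative index -2 maps to positive index 6 + (-2) = 4. lst[4] = 29.
Sum: 11 + 29 = 40.

40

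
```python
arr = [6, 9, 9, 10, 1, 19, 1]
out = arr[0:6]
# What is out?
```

arr has length 7. The slice arr[0:6] selects indices [0, 1, 2, 3, 4, 5] (0->6, 1->9, 2->9, 3->10, 4->1, 5->19), giving [6, 9, 9, 10, 1, 19].

[6, 9, 9, 10, 1, 19]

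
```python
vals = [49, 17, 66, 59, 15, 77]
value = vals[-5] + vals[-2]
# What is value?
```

vals has length 6. Negative index -5 maps to positive index 6 + (-5) = 1. vals[1] = 17.
vals has length 6. Negative index -2 maps to positive index 6 + (-2) = 4. vals[4] = 15.
Sum: 17 + 15 = 32.

32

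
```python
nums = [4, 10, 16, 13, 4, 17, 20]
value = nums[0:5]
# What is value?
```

nums has length 7. The slice nums[0:5] selects indices [0, 1, 2, 3, 4] (0->4, 1->10, 2->16, 3->13, 4->4), giving [4, 10, 16, 13, 4].

[4, 10, 16, 13, 4]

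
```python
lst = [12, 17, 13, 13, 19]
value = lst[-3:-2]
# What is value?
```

lst has length 5. The slice lst[-3:-2] selects indices [2] (2->13), giving [13].

[13]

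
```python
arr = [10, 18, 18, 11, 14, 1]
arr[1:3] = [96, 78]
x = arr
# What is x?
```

arr starts as [10, 18, 18, 11, 14, 1] (length 6). The slice arr[1:3] covers indices [1, 2] with values [18, 18]. Replacing that slice with [96, 78] (same length) produces [10, 96, 78, 11, 14, 1].

[10, 96, 78, 11, 14, 1]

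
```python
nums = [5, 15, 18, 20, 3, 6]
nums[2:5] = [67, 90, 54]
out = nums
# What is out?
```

nums starts as [5, 15, 18, 20, 3, 6] (length 6). The slice nums[2:5] covers indices [2, 3, 4] with values [18, 20, 3]. Replacing that slice with [67, 90, 54] (same length) produces [5, 15, 67, 90, 54, 6].

[5, 15, 67, 90, 54, 6]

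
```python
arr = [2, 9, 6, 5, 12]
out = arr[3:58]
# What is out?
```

arr has length 5. The slice arr[3:58] selects indices [3, 4] (3->5, 4->12), giving [5, 12].

[5, 12]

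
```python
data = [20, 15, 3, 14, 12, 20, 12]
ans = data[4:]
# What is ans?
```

data has length 7. The slice data[4:] selects indices [4, 5, 6] (4->12, 5->20, 6->12), giving [12, 20, 12].

[12, 20, 12]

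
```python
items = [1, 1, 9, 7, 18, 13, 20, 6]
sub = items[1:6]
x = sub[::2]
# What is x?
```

items has length 8. The slice items[1:6] selects indices [1, 2, 3, 4, 5] (1->1, 2->9, 3->7, 4->18, 5->13), giving [1, 9, 7, 18, 13]. So sub = [1, 9, 7, 18, 13]. sub has length 5. The slice sub[::2] selects indices [0, 2, 4] (0->1, 2->7, 4->13), giving [1, 7, 13].

[1, 7, 13]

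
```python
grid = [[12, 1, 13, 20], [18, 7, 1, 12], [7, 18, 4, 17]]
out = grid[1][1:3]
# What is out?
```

grid[1] = [18, 7, 1, 12]. grid[1] has length 4. The slice grid[1][1:3] selects indices [1, 2] (1->7, 2->1), giving [7, 1].

[7, 1]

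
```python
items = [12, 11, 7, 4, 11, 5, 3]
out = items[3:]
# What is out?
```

items has length 7. The slice items[3:] selects indices [3, 4, 5, 6] (3->4, 4->11, 5->5, 6->3), giving [4, 11, 5, 3].

[4, 11, 5, 3]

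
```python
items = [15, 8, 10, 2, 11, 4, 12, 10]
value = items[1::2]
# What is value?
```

items has length 8. The slice items[1::2] selects indices [1, 3, 5, 7] (1->8, 3->2, 5->4, 7->10), giving [8, 2, 4, 10].

[8, 2, 4, 10]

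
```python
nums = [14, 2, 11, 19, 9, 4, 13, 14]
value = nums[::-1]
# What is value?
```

nums has length 8. The slice nums[::-1] selects indices [7, 6, 5, 4, 3, 2, 1, 0] (7->14, 6->13, 5->4, 4->9, 3->19, 2->11, 1->2, 0->14), giving [14, 13, 4, 9, 19, 11, 2, 14].

[14, 13, 4, 9, 19, 11, 2, 14]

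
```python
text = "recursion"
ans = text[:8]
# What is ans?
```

text has length 9. The slice text[:8] selects indices [0, 1, 2, 3, 4, 5, 6, 7] (0->'r', 1->'e', 2->'c', 3->'u', 4->'r', 5->'s', 6->'i', 7->'o'), giving 'recursio'.

'recursio'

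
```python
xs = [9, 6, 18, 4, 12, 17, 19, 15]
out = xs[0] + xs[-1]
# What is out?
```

xs has length 8. xs[0] = 9.
xs has length 8. Negative index -1 maps to positive index 8 + (-1) = 7. xs[7] = 15.
Sum: 9 + 15 = 24.

24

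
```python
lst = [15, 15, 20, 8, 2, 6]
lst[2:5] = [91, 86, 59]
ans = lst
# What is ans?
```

lst starts as [15, 15, 20, 8, 2, 6] (length 6). The slice lst[2:5] covers indices [2, 3, 4] with values [20, 8, 2]. Replacing that slice with [91, 86, 59] (same length) produces [15, 15, 91, 86, 59, 6].

[15, 15, 91, 86, 59, 6]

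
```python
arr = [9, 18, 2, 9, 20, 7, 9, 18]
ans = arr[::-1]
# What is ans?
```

arr has length 8. The slice arr[::-1] selects indices [7, 6, 5, 4, 3, 2, 1, 0] (7->18, 6->9, 5->7, 4->20, 3->9, 2->2, 1->18, 0->9), giving [18, 9, 7, 20, 9, 2, 18, 9].

[18, 9, 7, 20, 9, 2, 18, 9]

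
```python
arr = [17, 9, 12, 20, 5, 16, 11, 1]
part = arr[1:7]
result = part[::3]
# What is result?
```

arr has length 8. The slice arr[1:7] selects indices [1, 2, 3, 4, 5, 6] (1->9, 2->12, 3->20, 4->5, 5->16, 6->11), giving [9, 12, 20, 5, 16, 11]. So part = [9, 12, 20, 5, 16, 11]. part has length 6. The slice part[::3] selects indices [0, 3] (0->9, 3->5), giving [9, 5].

[9, 5]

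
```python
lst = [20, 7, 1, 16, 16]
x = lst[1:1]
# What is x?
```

lst has length 5. The slice lst[1:1] resolves to an empty index range, so the result is [].

[]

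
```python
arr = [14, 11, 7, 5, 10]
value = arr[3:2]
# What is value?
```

arr has length 5. The slice arr[3:2] resolves to an empty index range, so the result is [].

[]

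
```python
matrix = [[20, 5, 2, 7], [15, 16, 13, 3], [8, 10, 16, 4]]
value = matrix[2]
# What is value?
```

matrix has 3 rows. Row 2 is [8, 10, 16, 4].

[8, 10, 16, 4]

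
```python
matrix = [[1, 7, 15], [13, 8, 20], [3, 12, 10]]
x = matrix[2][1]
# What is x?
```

matrix[2] = [3, 12, 10]. Taking column 1 of that row yields 12.

12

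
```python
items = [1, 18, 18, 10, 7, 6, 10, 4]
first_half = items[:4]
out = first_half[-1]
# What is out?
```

items has length 8. The slice items[:4] selects indices [0, 1, 2, 3] (0->1, 1->18, 2->18, 3->10), giving [1, 18, 18, 10]. So first_half = [1, 18, 18, 10]. Then first_half[-1] = 10.

10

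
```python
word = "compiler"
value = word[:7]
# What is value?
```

word has length 8. The slice word[:7] selects indices [0, 1, 2, 3, 4, 5, 6] (0->'c', 1->'o', 2->'m', 3->'p', 4->'i', 5->'l', 6->'e'), giving 'compile'.

'compile'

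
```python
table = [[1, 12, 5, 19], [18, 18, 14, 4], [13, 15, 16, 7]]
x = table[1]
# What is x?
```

table has 3 rows. Row 1 is [18, 18, 14, 4].

[18, 18, 14, 4]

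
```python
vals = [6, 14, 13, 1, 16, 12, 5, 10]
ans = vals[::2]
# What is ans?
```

vals has length 8. The slice vals[::2] selects indices [0, 2, 4, 6] (0->6, 2->13, 4->16, 6->5), giving [6, 13, 16, 5].

[6, 13, 16, 5]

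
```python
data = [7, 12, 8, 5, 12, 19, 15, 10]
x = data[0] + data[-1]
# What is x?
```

data has length 8. data[0] = 7.
data has length 8. Negative index -1 maps to positive index 8 + (-1) = 7. data[7] = 10.
Sum: 7 + 10 = 17.

17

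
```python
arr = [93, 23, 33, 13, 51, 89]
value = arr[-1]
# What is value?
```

arr has length 6. Negative index -1 maps to positive index 6 + (-1) = 5. arr[5] = 89.

89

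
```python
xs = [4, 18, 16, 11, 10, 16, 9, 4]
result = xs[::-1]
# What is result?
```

xs has length 8. The slice xs[::-1] selects indices [7, 6, 5, 4, 3, 2, 1, 0] (7->4, 6->9, 5->16, 4->10, 3->11, 2->16, 1->18, 0->4), giving [4, 9, 16, 10, 11, 16, 18, 4].

[4, 9, 16, 10, 11, 16, 18, 4]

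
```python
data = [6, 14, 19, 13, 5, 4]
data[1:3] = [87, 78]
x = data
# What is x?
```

data starts as [6, 14, 19, 13, 5, 4] (length 6). The slice data[1:3] covers indices [1, 2] with values [14, 19]. Replacing that slice with [87, 78] (same length) produces [6, 87, 78, 13, 5, 4].

[6, 87, 78, 13, 5, 4]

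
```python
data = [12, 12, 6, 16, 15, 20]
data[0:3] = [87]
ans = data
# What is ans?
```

data starts as [12, 12, 6, 16, 15, 20] (length 6). The slice data[0:3] covers indices [0, 1, 2] with values [12, 12, 6]. Replacing that slice with [87] (different length) produces [87, 16, 15, 20].

[87, 16, 15, 20]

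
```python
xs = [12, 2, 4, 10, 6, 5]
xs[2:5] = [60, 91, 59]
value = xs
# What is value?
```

xs starts as [12, 2, 4, 10, 6, 5] (length 6). The slice xs[2:5] covers indices [2, 3, 4] with values [4, 10, 6]. Replacing that slice with [60, 91, 59] (same length) produces [12, 2, 60, 91, 59, 5].

[12, 2, 60, 91, 59, 5]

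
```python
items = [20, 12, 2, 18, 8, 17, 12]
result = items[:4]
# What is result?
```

items has length 7. The slice items[:4] selects indices [0, 1, 2, 3] (0->20, 1->12, 2->2, 3->18), giving [20, 12, 2, 18].

[20, 12, 2, 18]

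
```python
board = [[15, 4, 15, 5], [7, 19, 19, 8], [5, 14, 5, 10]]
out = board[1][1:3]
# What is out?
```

board[1] = [7, 19, 19, 8]. board[1] has length 4. The slice board[1][1:3] selects indices [1, 2] (1->19, 2->19), giving [19, 19].

[19, 19]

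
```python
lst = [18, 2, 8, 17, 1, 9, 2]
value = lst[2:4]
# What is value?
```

lst has length 7. The slice lst[2:4] selects indices [2, 3] (2->8, 3->17), giving [8, 17].

[8, 17]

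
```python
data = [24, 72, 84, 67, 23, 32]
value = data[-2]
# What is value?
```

data has length 6. Negative index -2 maps to positive index 6 + (-2) = 4. data[4] = 23.

23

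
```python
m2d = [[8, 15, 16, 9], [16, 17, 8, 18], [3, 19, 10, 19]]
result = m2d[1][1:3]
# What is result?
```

m2d[1] = [16, 17, 8, 18]. m2d[1] has length 4. The slice m2d[1][1:3] selects indices [1, 2] (1->17, 2->8), giving [17, 8].

[17, 8]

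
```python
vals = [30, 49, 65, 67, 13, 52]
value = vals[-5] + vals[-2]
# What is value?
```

vals has length 6. Negative index -5 maps to positive index 6 + (-5) = 1. vals[1] = 49.
vals has length 6. Negative index -2 maps to positive index 6 + (-2) = 4. vals[4] = 13.
Sum: 49 + 13 = 62.

62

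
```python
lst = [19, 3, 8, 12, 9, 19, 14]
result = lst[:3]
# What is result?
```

lst has length 7. The slice lst[:3] selects indices [0, 1, 2] (0->19, 1->3, 2->8), giving [19, 3, 8].

[19, 3, 8]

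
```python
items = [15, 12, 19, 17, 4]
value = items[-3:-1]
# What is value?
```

items has length 5. The slice items[-3:-1] selects indices [2, 3] (2->19, 3->17), giving [19, 17].

[19, 17]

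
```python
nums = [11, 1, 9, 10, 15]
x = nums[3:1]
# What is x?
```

nums has length 5. The slice nums[3:1] resolves to an empty index range, so the result is [].

[]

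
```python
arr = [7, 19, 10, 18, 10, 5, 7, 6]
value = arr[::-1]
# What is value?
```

arr has length 8. The slice arr[::-1] selects indices [7, 6, 5, 4, 3, 2, 1, 0] (7->6, 6->7, 5->5, 4->10, 3->18, 2->10, 1->19, 0->7), giving [6, 7, 5, 10, 18, 10, 19, 7].

[6, 7, 5, 10, 18, 10, 19, 7]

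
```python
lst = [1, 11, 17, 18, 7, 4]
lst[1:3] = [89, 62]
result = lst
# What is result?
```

lst starts as [1, 11, 17, 18, 7, 4] (length 6). The slice lst[1:3] covers indices [1, 2] with values [11, 17]. Replacing that slice with [89, 62] (same length) produces [1, 89, 62, 18, 7, 4].

[1, 89, 62, 18, 7, 4]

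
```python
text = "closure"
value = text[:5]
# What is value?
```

text has length 7. The slice text[:5] selects indices [0, 1, 2, 3, 4] (0->'c', 1->'l', 2->'o', 3->'s', 4->'u'), giving 'closu'.

'closu'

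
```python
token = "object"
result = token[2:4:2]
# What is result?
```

token has length 6. The slice token[2:4:2] selects indices [2] (2->'j'), giving 'j'.

'j'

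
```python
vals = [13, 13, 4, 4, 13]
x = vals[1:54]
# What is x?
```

vals has length 5. The slice vals[1:54] selects indices [1, 2, 3, 4] (1->13, 2->4, 3->4, 4->13), giving [13, 4, 4, 13].

[13, 4, 4, 13]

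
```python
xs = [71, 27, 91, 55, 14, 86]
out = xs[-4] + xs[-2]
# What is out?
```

xs has length 6. Negative index -4 maps to positive index 6 + (-4) = 2. xs[2] = 91.
xs has length 6. Negative index -2 maps to positive index 6 + (-2) = 4. xs[4] = 14.
Sum: 91 + 14 = 105.

105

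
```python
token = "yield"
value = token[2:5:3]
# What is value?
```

token has length 5. The slice token[2:5:3] selects indices [2] (2->'e'), giving 'e'.

'e'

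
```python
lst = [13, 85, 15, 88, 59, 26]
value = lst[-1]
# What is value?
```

lst has length 6. Negative index -1 maps to positive index 6 + (-1) = 5. lst[5] = 26.

26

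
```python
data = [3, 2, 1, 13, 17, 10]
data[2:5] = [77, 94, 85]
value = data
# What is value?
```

data starts as [3, 2, 1, 13, 17, 10] (length 6). The slice data[2:5] covers indices [2, 3, 4] with values [1, 13, 17]. Replacing that slice with [77, 94, 85] (same length) produces [3, 2, 77, 94, 85, 10].

[3, 2, 77, 94, 85, 10]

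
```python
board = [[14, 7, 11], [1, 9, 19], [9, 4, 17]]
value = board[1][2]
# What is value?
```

board[1] = [1, 9, 19]. Taking column 2 of that row yields 19.

19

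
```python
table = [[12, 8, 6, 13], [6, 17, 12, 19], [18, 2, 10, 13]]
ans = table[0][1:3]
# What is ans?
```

table[0] = [12, 8, 6, 13]. table[0] has length 4. The slice table[0][1:3] selects indices [1, 2] (1->8, 2->6), giving [8, 6].

[8, 6]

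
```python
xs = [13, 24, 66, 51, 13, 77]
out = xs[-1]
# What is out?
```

xs has length 6. Negative index -1 maps to positive index 6 + (-1) = 5. xs[5] = 77.

77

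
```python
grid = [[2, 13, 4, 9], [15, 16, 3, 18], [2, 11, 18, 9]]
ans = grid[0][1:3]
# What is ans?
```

grid[0] = [2, 13, 4, 9]. grid[0] has length 4. The slice grid[0][1:3] selects indices [1, 2] (1->13, 2->4), giving [13, 4].

[13, 4]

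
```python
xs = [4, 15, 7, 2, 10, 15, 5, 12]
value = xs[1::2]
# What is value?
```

xs has length 8. The slice xs[1::2] selects indices [1, 3, 5, 7] (1->15, 3->2, 5->15, 7->12), giving [15, 2, 15, 12].

[15, 2, 15, 12]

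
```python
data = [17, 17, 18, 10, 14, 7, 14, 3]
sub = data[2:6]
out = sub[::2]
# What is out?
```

data has length 8. The slice data[2:6] selects indices [2, 3, 4, 5] (2->18, 3->10, 4->14, 5->7), giving [18, 10, 14, 7]. So sub = [18, 10, 14, 7]. sub has length 4. The slice sub[::2] selects indices [0, 2] (0->18, 2->14), giving [18, 14].

[18, 14]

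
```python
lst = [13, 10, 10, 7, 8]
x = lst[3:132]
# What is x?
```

lst has length 5. The slice lst[3:132] selects indices [3, 4] (3->7, 4->8), giving [7, 8].

[7, 8]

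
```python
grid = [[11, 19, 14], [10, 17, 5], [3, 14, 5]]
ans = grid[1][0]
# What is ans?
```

grid[1] = [10, 17, 5]. Taking column 0 of that row yields 10.

10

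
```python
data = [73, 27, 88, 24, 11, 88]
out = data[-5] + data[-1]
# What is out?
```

data has length 6. Negative index -5 maps to positive index 6 + (-5) = 1. data[1] = 27.
data has length 6. Negative index -1 maps to positive index 6 + (-1) = 5. data[5] = 88.
Sum: 27 + 88 = 115.

115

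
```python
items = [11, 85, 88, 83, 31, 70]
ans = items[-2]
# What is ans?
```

items has length 6. Negative index -2 maps to positive index 6 + (-2) = 4. items[4] = 31.

31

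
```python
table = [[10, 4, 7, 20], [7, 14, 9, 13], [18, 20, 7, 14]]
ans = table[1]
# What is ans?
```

table has 3 rows. Row 1 is [7, 14, 9, 13].

[7, 14, 9, 13]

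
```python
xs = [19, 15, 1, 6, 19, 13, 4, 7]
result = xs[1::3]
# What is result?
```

xs has length 8. The slice xs[1::3] selects indices [1, 4, 7] (1->15, 4->19, 7->7), giving [15, 19, 7].

[15, 19, 7]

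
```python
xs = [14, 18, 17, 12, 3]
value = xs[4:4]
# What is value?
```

xs has length 5. The slice xs[4:4] resolves to an empty index range, so the result is [].

[]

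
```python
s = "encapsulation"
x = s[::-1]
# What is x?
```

s has length 13. The slice s[::-1] selects indices [12, 11, 10, 9, 8, 7, 6, 5, 4, 3, 2, 1, 0] (12->'n', 11->'o', 10->'i', 9->'t', 8->'a', 7->'l', 6->'u', 5->'s', 4->'p', 3->'a', 2->'c', 1->'n', 0->'e'), giving 'noitaluspacne'.

'noitaluspacne'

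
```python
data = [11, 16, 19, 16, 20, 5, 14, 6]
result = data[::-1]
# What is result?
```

data has length 8. The slice data[::-1] selects indices [7, 6, 5, 4, 3, 2, 1, 0] (7->6, 6->14, 5->5, 4->20, 3->16, 2->19, 1->16, 0->11), giving [6, 14, 5, 20, 16, 19, 16, 11].

[6, 14, 5, 20, 16, 19, 16, 11]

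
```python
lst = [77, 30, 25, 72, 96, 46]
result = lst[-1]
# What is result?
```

lst has length 6. Negative index -1 maps to positive index 6 + (-1) = 5. lst[5] = 46.

46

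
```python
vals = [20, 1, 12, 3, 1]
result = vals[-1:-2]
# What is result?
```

vals has length 5. The slice vals[-1:-2] resolves to an empty index range, so the result is [].

[]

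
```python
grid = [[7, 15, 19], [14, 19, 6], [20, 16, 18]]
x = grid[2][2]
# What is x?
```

grid[2] = [20, 16, 18]. Taking column 2 of that row yields 18.

18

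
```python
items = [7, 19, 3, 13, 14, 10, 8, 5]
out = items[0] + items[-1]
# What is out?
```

items has length 8. items[0] = 7.
items has length 8. Negative index -1 maps to positive index 8 + (-1) = 7. items[7] = 5.
Sum: 7 + 5 = 12.

12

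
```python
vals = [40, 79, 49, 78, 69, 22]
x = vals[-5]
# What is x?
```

vals has length 6. Negative index -5 maps to positive index 6 + (-5) = 1. vals[1] = 79.

79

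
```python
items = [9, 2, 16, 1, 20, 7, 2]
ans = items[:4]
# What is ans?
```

items has length 7. The slice items[:4] selects indices [0, 1, 2, 3] (0->9, 1->2, 2->16, 3->1), giving [9, 2, 16, 1].

[9, 2, 16, 1]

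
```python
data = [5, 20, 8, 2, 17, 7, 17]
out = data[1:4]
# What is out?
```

data has length 7. The slice data[1:4] selects indices [1, 2, 3] (1->20, 2->8, 3->2), giving [20, 8, 2].

[20, 8, 2]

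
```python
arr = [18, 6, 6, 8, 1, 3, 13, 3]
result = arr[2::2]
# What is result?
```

arr has length 8. The slice arr[2::2] selects indices [2, 4, 6] (2->6, 4->1, 6->13), giving [6, 1, 13].

[6, 1, 13]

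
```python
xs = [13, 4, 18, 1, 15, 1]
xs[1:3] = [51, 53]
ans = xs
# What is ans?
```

xs starts as [13, 4, 18, 1, 15, 1] (length 6). The slice xs[1:3] covers indices [1, 2] with values [4, 18]. Replacing that slice with [51, 53] (same length) produces [13, 51, 53, 1, 15, 1].

[13, 51, 53, 1, 15, 1]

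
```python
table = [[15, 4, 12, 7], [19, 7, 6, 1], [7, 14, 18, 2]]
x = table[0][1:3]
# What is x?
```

table[0] = [15, 4, 12, 7]. table[0] has length 4. The slice table[0][1:3] selects indices [1, 2] (1->4, 2->12), giving [4, 12].

[4, 12]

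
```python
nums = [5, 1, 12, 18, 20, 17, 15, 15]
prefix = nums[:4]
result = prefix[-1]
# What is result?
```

nums has length 8. The slice nums[:4] selects indices [0, 1, 2, 3] (0->5, 1->1, 2->12, 3->18), giving [5, 1, 12, 18]. So prefix = [5, 1, 12, 18]. Then prefix[-1] = 18.

18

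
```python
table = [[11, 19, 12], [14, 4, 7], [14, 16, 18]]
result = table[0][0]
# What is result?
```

table[0] = [11, 19, 12]. Taking column 0 of that row yields 11.

11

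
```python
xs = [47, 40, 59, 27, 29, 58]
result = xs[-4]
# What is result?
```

xs has length 6. Negative index -4 maps to positive index 6 + (-4) = 2. xs[2] = 59.

59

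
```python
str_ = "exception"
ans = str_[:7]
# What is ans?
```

str_ has length 9. The slice str_[:7] selects indices [0, 1, 2, 3, 4, 5, 6] (0->'e', 1->'x', 2->'c', 3->'e', 4->'p', 5->'t', 6->'i'), giving 'excepti'.

'excepti'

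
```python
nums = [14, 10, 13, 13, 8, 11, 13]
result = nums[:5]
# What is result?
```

nums has length 7. The slice nums[:5] selects indices [0, 1, 2, 3, 4] (0->14, 1->10, 2->13, 3->13, 4->8), giving [14, 10, 13, 13, 8].

[14, 10, 13, 13, 8]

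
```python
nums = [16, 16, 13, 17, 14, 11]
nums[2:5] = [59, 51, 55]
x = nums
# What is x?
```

nums starts as [16, 16, 13, 17, 14, 11] (length 6). The slice nums[2:5] covers indices [2, 3, 4] with values [13, 17, 14]. Replacing that slice with [59, 51, 55] (same length) produces [16, 16, 59, 51, 55, 11].

[16, 16, 59, 51, 55, 11]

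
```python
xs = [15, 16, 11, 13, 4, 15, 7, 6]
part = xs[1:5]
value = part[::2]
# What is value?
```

xs has length 8. The slice xs[1:5] selects indices [1, 2, 3, 4] (1->16, 2->11, 3->13, 4->4), giving [16, 11, 13, 4]. So part = [16, 11, 13, 4]. part has length 4. The slice part[::2] selects indices [0, 2] (0->16, 2->13), giving [16, 13].

[16, 13]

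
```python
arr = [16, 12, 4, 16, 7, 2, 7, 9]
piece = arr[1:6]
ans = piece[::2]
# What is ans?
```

arr has length 8. The slice arr[1:6] selects indices [1, 2, 3, 4, 5] (1->12, 2->4, 3->16, 4->7, 5->2), giving [12, 4, 16, 7, 2]. So piece = [12, 4, 16, 7, 2]. piece has length 5. The slice piece[::2] selects indices [0, 2, 4] (0->12, 2->16, 4->2), giving [12, 16, 2].

[12, 16, 2]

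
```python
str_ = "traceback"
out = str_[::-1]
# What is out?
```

str_ has length 9. The slice str_[::-1] selects indices [8, 7, 6, 5, 4, 3, 2, 1, 0] (8->'k', 7->'c', 6->'a', 5->'b', 4->'e', 3->'c', 2->'a', 1->'r', 0->'t'), giving 'kcabecart'.

'kcabecart'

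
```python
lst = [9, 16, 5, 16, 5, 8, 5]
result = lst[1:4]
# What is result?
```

lst has length 7. The slice lst[1:4] selects indices [1, 2, 3] (1->16, 2->5, 3->16), giving [16, 5, 16].

[16, 5, 16]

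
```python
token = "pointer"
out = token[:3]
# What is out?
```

token has length 7. The slice token[:3] selects indices [0, 1, 2] (0->'p', 1->'o', 2->'i'), giving 'poi'.

'poi'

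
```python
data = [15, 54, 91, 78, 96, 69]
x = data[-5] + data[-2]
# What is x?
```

data has length 6. Negative index -5 maps to positive index 6 + (-5) = 1. data[1] = 54.
data has length 6. Negative index -2 maps to positive index 6 + (-2) = 4. data[4] = 96.
Sum: 54 + 96 = 150.

150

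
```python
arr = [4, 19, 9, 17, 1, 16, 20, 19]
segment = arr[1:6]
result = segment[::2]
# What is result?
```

arr has length 8. The slice arr[1:6] selects indices [1, 2, 3, 4, 5] (1->19, 2->9, 3->17, 4->1, 5->16), giving [19, 9, 17, 1, 16]. So segment = [19, 9, 17, 1, 16]. segment has length 5. The slice segment[::2] selects indices [0, 2, 4] (0->19, 2->17, 4->16), giving [19, 17, 16].

[19, 17, 16]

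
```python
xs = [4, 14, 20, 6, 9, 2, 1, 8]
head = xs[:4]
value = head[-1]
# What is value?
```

xs has length 8. The slice xs[:4] selects indices [0, 1, 2, 3] (0->4, 1->14, 2->20, 3->6), giving [4, 14, 20, 6]. So head = [4, 14, 20, 6]. Then head[-1] = 6.

6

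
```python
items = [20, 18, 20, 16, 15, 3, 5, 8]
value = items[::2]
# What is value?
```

items has length 8. The slice items[::2] selects indices [0, 2, 4, 6] (0->20, 2->20, 4->15, 6->5), giving [20, 20, 15, 5].

[20, 20, 15, 5]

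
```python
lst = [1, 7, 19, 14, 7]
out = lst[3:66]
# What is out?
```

lst has length 5. The slice lst[3:66] selects indices [3, 4] (3->14, 4->7), giving [14, 7].

[14, 7]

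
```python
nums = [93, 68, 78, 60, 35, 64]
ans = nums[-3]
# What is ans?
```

nums has length 6. Negative index -3 maps to positive index 6 + (-3) = 3. nums[3] = 60.

60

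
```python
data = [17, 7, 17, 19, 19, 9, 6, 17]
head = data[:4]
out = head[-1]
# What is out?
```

data has length 8. The slice data[:4] selects indices [0, 1, 2, 3] (0->17, 1->7, 2->17, 3->19), giving [17, 7, 17, 19]. So head = [17, 7, 17, 19]. Then head[-1] = 19.

19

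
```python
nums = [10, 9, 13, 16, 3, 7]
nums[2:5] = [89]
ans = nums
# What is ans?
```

nums starts as [10, 9, 13, 16, 3, 7] (length 6). The slice nums[2:5] covers indices [2, 3, 4] with values [13, 16, 3]. Replacing that slice with [89] (different length) produces [10, 9, 89, 7].

[10, 9, 89, 7]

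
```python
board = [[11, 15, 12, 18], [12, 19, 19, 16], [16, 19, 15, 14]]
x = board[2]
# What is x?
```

board has 3 rows. Row 2 is [16, 19, 15, 14].

[16, 19, 15, 14]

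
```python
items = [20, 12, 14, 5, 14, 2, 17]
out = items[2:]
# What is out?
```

items has length 7. The slice items[2:] selects indices [2, 3, 4, 5, 6] (2->14, 3->5, 4->14, 5->2, 6->17), giving [14, 5, 14, 2, 17].

[14, 5, 14, 2, 17]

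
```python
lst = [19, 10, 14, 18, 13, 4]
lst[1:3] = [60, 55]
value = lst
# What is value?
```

lst starts as [19, 10, 14, 18, 13, 4] (length 6). The slice lst[1:3] covers indices [1, 2] with values [10, 14]. Replacing that slice with [60, 55] (same length) produces [19, 60, 55, 18, 13, 4].

[19, 60, 55, 18, 13, 4]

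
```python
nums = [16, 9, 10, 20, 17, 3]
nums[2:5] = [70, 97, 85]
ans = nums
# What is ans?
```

nums starts as [16, 9, 10, 20, 17, 3] (length 6). The slice nums[2:5] covers indices [2, 3, 4] with values [10, 20, 17]. Replacing that slice with [70, 97, 85] (same length) produces [16, 9, 70, 97, 85, 3].

[16, 9, 70, 97, 85, 3]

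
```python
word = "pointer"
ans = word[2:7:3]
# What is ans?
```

word has length 7. The slice word[2:7:3] selects indices [2, 5] (2->'i', 5->'e'), giving 'ie'.

'ie'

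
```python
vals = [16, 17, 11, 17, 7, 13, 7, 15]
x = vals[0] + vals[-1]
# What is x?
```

vals has length 8. vals[0] = 16.
vals has length 8. Negative index -1 maps to positive index 8 + (-1) = 7. vals[7] = 15.
Sum: 16 + 15 = 31.

31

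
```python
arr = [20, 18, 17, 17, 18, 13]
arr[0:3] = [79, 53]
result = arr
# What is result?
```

arr starts as [20, 18, 17, 17, 18, 13] (length 6). The slice arr[0:3] covers indices [0, 1, 2] with values [20, 18, 17]. Replacing that slice with [79, 53] (different length) produces [79, 53, 17, 18, 13].

[79, 53, 17, 18, 13]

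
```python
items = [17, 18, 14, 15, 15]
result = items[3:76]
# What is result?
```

items has length 5. The slice items[3:76] selects indices [3, 4] (3->15, 4->15), giving [15, 15].

[15, 15]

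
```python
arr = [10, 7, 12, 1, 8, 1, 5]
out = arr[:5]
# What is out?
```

arr has length 7. The slice arr[:5] selects indices [0, 1, 2, 3, 4] (0->10, 1->7, 2->12, 3->1, 4->8), giving [10, 7, 12, 1, 8].

[10, 7, 12, 1, 8]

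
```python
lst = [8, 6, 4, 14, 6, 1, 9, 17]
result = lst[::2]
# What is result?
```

lst has length 8. The slice lst[::2] selects indices [0, 2, 4, 6] (0->8, 2->4, 4->6, 6->9), giving [8, 4, 6, 9].

[8, 4, 6, 9]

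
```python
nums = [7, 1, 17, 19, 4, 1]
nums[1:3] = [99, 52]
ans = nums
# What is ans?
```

nums starts as [7, 1, 17, 19, 4, 1] (length 6). The slice nums[1:3] covers indices [1, 2] with values [1, 17]. Replacing that slice with [99, 52] (same length) produces [7, 99, 52, 19, 4, 1].

[7, 99, 52, 19, 4, 1]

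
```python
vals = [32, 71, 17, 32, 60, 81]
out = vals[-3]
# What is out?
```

vals has length 6. Negative index -3 maps to positive index 6 + (-3) = 3. vals[3] = 32.

32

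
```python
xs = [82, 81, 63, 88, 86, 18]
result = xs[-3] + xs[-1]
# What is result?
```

xs has length 6. Negative index -3 maps to positive index 6 + (-3) = 3. xs[3] = 88.
xs has length 6. Negative index -1 maps to positive index 6 + (-1) = 5. xs[5] = 18.
Sum: 88 + 18 = 106.

106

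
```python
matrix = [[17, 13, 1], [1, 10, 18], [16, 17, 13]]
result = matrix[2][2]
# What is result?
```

matrix[2] = [16, 17, 13]. Taking column 2 of that row yields 13.

13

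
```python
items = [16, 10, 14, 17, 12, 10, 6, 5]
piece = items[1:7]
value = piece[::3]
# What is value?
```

items has length 8. The slice items[1:7] selects indices [1, 2, 3, 4, 5, 6] (1->10, 2->14, 3->17, 4->12, 5->10, 6->6), giving [10, 14, 17, 12, 10, 6]. So piece = [10, 14, 17, 12, 10, 6]. piece has length 6. The slice piece[::3] selects indices [0, 3] (0->10, 3->12), giving [10, 12].

[10, 12]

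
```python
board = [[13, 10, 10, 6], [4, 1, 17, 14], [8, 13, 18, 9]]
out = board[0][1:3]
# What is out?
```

board[0] = [13, 10, 10, 6]. board[0] has length 4. The slice board[0][1:3] selects indices [1, 2] (1->10, 2->10), giving [10, 10].

[10, 10]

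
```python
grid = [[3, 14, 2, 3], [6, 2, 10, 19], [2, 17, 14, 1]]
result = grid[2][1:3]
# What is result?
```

grid[2] = [2, 17, 14, 1]. grid[2] has length 4. The slice grid[2][1:3] selects indices [1, 2] (1->17, 2->14), giving [17, 14].

[17, 14]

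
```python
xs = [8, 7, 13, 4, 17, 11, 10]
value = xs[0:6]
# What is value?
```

xs has length 7. The slice xs[0:6] selects indices [0, 1, 2, 3, 4, 5] (0->8, 1->7, 2->13, 3->4, 4->17, 5->11), giving [8, 7, 13, 4, 17, 11].

[8, 7, 13, 4, 17, 11]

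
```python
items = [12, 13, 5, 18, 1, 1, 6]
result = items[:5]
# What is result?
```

items has length 7. The slice items[:5] selects indices [0, 1, 2, 3, 4] (0->12, 1->13, 2->5, 3->18, 4->1), giving [12, 13, 5, 18, 1].

[12, 13, 5, 18, 1]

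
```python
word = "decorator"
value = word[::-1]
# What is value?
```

word has length 9. The slice word[::-1] selects indices [8, 7, 6, 5, 4, 3, 2, 1, 0] (8->'r', 7->'o', 6->'t', 5->'a', 4->'r', 3->'o', 2->'c', 1->'e', 0->'d'), giving 'rotaroced'.

'rotaroced'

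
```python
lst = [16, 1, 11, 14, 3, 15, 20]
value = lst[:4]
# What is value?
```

lst has length 7. The slice lst[:4] selects indices [0, 1, 2, 3] (0->16, 1->1, 2->11, 3->14), giving [16, 1, 11, 14].

[16, 1, 11, 14]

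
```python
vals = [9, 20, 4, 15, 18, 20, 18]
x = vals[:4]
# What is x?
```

vals has length 7. The slice vals[:4] selects indices [0, 1, 2, 3] (0->9, 1->20, 2->4, 3->15), giving [9, 20, 4, 15].

[9, 20, 4, 15]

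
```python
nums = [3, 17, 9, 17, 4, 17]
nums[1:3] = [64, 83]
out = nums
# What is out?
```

nums starts as [3, 17, 9, 17, 4, 17] (length 6). The slice nums[1:3] covers indices [1, 2] with values [17, 9]. Replacing that slice with [64, 83] (same length) produces [3, 64, 83, 17, 4, 17].

[3, 64, 83, 17, 4, 17]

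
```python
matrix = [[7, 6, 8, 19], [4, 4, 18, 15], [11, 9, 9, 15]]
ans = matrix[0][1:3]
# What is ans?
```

matrix[0] = [7, 6, 8, 19]. matrix[0] has length 4. The slice matrix[0][1:3] selects indices [1, 2] (1->6, 2->8), giving [6, 8].

[6, 8]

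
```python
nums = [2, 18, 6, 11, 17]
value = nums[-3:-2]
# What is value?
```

nums has length 5. The slice nums[-3:-2] selects indices [2] (2->6), giving [6].

[6]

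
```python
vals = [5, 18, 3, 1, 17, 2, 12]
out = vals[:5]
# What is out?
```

vals has length 7. The slice vals[:5] selects indices [0, 1, 2, 3, 4] (0->5, 1->18, 2->3, 3->1, 4->17), giving [5, 18, 3, 1, 17].

[5, 18, 3, 1, 17]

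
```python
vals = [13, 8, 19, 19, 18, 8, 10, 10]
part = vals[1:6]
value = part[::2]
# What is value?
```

vals has length 8. The slice vals[1:6] selects indices [1, 2, 3, 4, 5] (1->8, 2->19, 3->19, 4->18, 5->8), giving [8, 19, 19, 18, 8]. So part = [8, 19, 19, 18, 8]. part has length 5. The slice part[::2] selects indices [0, 2, 4] (0->8, 2->19, 4->8), giving [8, 19, 8].

[8, 19, 8]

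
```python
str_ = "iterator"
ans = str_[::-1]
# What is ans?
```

str_ has length 8. The slice str_[::-1] selects indices [7, 6, 5, 4, 3, 2, 1, 0] (7->'r', 6->'o', 5->'t', 4->'a', 3->'r', 2->'e', 1->'t', 0->'i'), giving 'rotareti'.

'rotareti'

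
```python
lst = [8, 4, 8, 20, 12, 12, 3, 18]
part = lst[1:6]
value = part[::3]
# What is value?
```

lst has length 8. The slice lst[1:6] selects indices [1, 2, 3, 4, 5] (1->4, 2->8, 3->20, 4->12, 5->12), giving [4, 8, 20, 12, 12]. So part = [4, 8, 20, 12, 12]. part has length 5. The slice part[::3] selects indices [0, 3] (0->4, 3->12), giving [4, 12].

[4, 12]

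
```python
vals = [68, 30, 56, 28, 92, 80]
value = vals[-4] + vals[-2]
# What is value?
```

vals has length 6. Negative index -4 maps to positive index 6 + (-4) = 2. vals[2] = 56.
vals has length 6. Negative index -2 maps to positive index 6 + (-2) = 4. vals[4] = 92.
Sum: 56 + 92 = 148.

148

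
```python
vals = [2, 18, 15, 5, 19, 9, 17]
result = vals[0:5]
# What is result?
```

vals has length 7. The slice vals[0:5] selects indices [0, 1, 2, 3, 4] (0->2, 1->18, 2->15, 3->5, 4->19), giving [2, 18, 15, 5, 19].

[2, 18, 15, 5, 19]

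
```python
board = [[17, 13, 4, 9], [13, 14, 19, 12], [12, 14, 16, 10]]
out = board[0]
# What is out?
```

board has 3 rows. Row 0 is [17, 13, 4, 9].

[17, 13, 4, 9]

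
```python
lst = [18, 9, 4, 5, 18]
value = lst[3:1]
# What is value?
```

lst has length 5. The slice lst[3:1] resolves to an empty index range, so the result is [].

[]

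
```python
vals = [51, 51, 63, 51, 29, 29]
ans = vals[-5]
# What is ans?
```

vals has length 6. Negative index -5 maps to positive index 6 + (-5) = 1. vals[1] = 51.

51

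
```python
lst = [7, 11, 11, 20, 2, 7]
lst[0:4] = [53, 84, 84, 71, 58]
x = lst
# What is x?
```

lst starts as [7, 11, 11, 20, 2, 7] (length 6). The slice lst[0:4] covers indices [0, 1, 2, 3] with values [7, 11, 11, 20]. Replacing that slice with [53, 84, 84, 71, 58] (different length) produces [53, 84, 84, 71, 58, 2, 7].

[53, 84, 84, 71, 58, 2, 7]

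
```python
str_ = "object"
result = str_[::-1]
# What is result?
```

str_ has length 6. The slice str_[::-1] selects indices [5, 4, 3, 2, 1, 0] (5->'t', 4->'c', 3->'e', 2->'j', 1->'b', 0->'o'), giving 'tcejbo'.

'tcejbo'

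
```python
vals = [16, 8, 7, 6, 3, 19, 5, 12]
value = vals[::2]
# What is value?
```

vals has length 8. The slice vals[::2] selects indices [0, 2, 4, 6] (0->16, 2->7, 4->3, 6->5), giving [16, 7, 3, 5].

[16, 7, 3, 5]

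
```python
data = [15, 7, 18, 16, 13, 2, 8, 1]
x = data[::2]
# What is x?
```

data has length 8. The slice data[::2] selects indices [0, 2, 4, 6] (0->15, 2->18, 4->13, 6->8), giving [15, 18, 13, 8].

[15, 18, 13, 8]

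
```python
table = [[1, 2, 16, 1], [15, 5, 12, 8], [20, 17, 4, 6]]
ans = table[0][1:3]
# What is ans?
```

table[0] = [1, 2, 16, 1]. table[0] has length 4. The slice table[0][1:3] selects indices [1, 2] (1->2, 2->16), giving [2, 16].

[2, 16]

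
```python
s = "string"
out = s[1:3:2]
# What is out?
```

s has length 6. The slice s[1:3:2] selects indices [1] (1->'t'), giving 't'.

't'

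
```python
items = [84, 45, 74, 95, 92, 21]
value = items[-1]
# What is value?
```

items has length 6. Negative index -1 maps to positive index 6 + (-1) = 5. items[5] = 21.

21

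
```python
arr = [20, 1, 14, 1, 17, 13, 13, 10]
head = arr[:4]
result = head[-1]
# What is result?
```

arr has length 8. The slice arr[:4] selects indices [0, 1, 2, 3] (0->20, 1->1, 2->14, 3->1), giving [20, 1, 14, 1]. So head = [20, 1, 14, 1]. Then head[-1] = 1.

1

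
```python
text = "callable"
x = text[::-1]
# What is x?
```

text has length 8. The slice text[::-1] selects indices [7, 6, 5, 4, 3, 2, 1, 0] (7->'e', 6->'l', 5->'b', 4->'a', 3->'l', 2->'l', 1->'a', 0->'c'), giving 'elballac'.

'elballac'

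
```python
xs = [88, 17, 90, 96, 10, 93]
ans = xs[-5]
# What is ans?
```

xs has length 6. Negative index -5 maps to positive index 6 + (-5) = 1. xs[1] = 17.

17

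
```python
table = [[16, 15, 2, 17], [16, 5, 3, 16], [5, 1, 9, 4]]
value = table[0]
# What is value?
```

table has 3 rows. Row 0 is [16, 15, 2, 17].

[16, 15, 2, 17]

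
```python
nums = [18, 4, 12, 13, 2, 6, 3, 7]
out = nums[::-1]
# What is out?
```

nums has length 8. The slice nums[::-1] selects indices [7, 6, 5, 4, 3, 2, 1, 0] (7->7, 6->3, 5->6, 4->2, 3->13, 2->12, 1->4, 0->18), giving [7, 3, 6, 2, 13, 12, 4, 18].

[7, 3, 6, 2, 13, 12, 4, 18]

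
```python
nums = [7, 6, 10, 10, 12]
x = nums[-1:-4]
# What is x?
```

nums has length 5. The slice nums[-1:-4] resolves to an empty index range, so the result is [].

[]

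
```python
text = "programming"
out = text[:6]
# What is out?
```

text has length 11. The slice text[:6] selects indices [0, 1, 2, 3, 4, 5] (0->'p', 1->'r', 2->'o', 3->'g', 4->'r', 5->'a'), giving 'progra'.

'progra'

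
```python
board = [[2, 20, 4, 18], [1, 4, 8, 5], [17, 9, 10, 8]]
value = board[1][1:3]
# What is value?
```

board[1] = [1, 4, 8, 5]. board[1] has length 4. The slice board[1][1:3] selects indices [1, 2] (1->4, 2->8), giving [4, 8].

[4, 8]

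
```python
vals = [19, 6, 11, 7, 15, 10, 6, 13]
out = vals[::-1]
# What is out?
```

vals has length 8. The slice vals[::-1] selects indices [7, 6, 5, 4, 3, 2, 1, 0] (7->13, 6->6, 5->10, 4->15, 3->7, 2->11, 1->6, 0->19), giving [13, 6, 10, 15, 7, 11, 6, 19].

[13, 6, 10, 15, 7, 11, 6, 19]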